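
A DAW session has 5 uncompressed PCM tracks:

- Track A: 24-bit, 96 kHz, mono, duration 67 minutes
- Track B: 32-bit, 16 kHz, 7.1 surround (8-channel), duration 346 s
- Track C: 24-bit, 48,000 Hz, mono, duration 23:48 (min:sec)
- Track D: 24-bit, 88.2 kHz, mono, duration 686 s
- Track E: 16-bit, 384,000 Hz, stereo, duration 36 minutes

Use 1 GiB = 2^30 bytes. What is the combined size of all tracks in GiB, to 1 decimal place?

4.7 GiB

Track A: 67 minutes = 4,020 s; 96,000 × 4,020 × 3 × 1 = 1,157,760,000 bytes.
Track B: 16,000 × 346 × 4 × 8 = 177,152,000 bytes.
Track C: 23:48 (min:sec) = 1,428 s; 48,000 × 1,428 × 3 × 1 = 205,632,000 bytes.
Track D: 88,200 × 686 × 3 × 1 = 181,515,600 bytes.
Track E: 36 minutes = 2,160 s; 384,000 × 2,160 × 2 × 2 = 3,317,760,000 bytes.
Total = 5,039,819,600 bytes = 4.7 GiB.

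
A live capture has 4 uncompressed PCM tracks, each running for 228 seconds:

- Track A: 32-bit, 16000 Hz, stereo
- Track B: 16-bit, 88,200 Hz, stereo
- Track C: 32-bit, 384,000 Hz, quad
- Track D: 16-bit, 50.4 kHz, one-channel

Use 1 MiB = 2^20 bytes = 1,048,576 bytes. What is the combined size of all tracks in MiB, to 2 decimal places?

Track A: 16,000 × 228 × 4 × 2 = 29,184,000 bytes.
Track B: 88,200 × 228 × 2 × 2 = 80,438,400 bytes.
Track C: 384,000 × 228 × 4 × 4 = 1,400,832,000 bytes.
Track D: 50,400 × 228 × 2 × 1 = 22,982,400 bytes.
Total = 1,533,436,800 bytes = 1462.40 MiB.

1462.40 MiB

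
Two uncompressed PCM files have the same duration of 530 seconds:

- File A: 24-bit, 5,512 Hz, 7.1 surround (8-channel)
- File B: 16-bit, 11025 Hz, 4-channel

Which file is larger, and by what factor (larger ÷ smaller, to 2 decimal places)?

File A, by a factor of 1.50

File A: 5,512 × 3 × 8 = 132,288 bytes/s.
File B: 11,025 × 2 × 4 = 88,200 bytes/s.
File A is larger; ratio = 70,112,640 / 46,746,000 = 1.50.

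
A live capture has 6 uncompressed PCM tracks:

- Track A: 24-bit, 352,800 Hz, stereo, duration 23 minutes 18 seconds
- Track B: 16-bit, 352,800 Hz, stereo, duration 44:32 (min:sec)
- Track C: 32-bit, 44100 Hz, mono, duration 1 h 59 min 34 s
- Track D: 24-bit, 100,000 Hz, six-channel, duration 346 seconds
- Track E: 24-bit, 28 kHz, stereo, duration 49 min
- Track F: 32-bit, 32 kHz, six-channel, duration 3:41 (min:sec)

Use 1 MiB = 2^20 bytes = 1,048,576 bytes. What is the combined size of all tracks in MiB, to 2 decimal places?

8851.96 MiB

Track A: 23 minutes 18 seconds = 1,398 s; 352,800 × 1,398 × 3 × 2 = 2,959,286,400 bytes.
Track B: 44:32 (min:sec) = 2,672 s; 352,800 × 2,672 × 2 × 2 = 3,770,726,400 bytes.
Track C: 1 h 59 min 34 s = 7,174 s; 44,100 × 7,174 × 4 × 1 = 1,265,493,600 bytes.
Track D: 100,000 × 346 × 3 × 6 = 622,800,000 bytes.
Track E: 49 min = 2,940 s; 28,000 × 2,940 × 3 × 2 = 493,920,000 bytes.
Track F: 3:41 (min:sec) = 221 s; 32,000 × 221 × 4 × 6 = 169,728,000 bytes.
Total = 9,281,954,400 bytes = 8851.96 MiB.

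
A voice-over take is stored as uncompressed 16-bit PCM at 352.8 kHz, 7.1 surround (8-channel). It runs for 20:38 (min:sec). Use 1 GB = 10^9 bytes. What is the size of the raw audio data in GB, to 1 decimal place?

Duration = 20:38 (min:sec) = 1,238 s.
Bytes = 352,800 samples/s × 1,238 s × 2 bytes/sample × 8 ch = 6,988,262,400 bytes.
6,988,262,400 / 1,000,000,000 = 7.0 GB.

7.0 GB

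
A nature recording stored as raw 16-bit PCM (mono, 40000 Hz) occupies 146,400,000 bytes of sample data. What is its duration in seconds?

1,830 seconds

Byte rate = 40,000 × 2 × 1 = 80,000 bytes/s.
Duration = 146,400,000 / 80,000 = 1,830 s.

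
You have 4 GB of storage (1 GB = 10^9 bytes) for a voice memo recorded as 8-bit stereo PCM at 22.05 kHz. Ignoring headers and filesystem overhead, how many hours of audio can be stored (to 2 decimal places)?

25.20 hours

Uncompressed byte rate = 22,050 × 1 × 2 = 44,100 bytes/s.
Capacity = 4 × 1,000,000,000 = 4,000,000,000 bytes.
4,000,000,000 / 44,100 ≈ 90702.95 s → 25.20 hours.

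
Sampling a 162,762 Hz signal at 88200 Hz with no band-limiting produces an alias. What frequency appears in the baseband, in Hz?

Nyquist = 88,200/2 = 44,100 Hz; 162,762 Hz exceeds it.
Alias = |162,762 − 2×88,200| = |162,762 − 176,400| = 13,638 Hz.

13,638 Hz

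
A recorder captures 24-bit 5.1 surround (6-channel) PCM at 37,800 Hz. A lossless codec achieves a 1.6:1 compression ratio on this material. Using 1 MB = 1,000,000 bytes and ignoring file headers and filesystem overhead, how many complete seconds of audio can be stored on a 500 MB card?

Uncompressed byte rate = 37,800 × 3 × 6 = 680,400 bytes/s.
After 1.6:1 compression, effective rate ≈ 425250 bytes/s.
Capacity = 500 × 1,000,000 = 500,000,000 bytes.
500,000,000 / effective rate ≈ 1175.78 s → 1,175 seconds.

1,175 seconds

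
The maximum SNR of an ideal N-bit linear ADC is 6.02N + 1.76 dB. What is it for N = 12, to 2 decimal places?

74.00 dB

6.02 × 12 + 1.76 = 74.00 dB.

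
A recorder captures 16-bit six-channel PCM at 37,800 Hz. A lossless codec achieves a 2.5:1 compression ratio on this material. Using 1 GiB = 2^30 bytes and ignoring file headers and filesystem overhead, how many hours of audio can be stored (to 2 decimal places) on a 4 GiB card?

6.58 hours

Uncompressed byte rate = 37,800 × 2 × 6 = 453,600 bytes/s.
After 2.5:1 compression, effective rate ≈ 181440 bytes/s.
Capacity = 4 × 1,073,741,824 = 4,294,967,296 bytes.
4,294,967,296 / effective rate ≈ 23671.56 s → 6.58 hours.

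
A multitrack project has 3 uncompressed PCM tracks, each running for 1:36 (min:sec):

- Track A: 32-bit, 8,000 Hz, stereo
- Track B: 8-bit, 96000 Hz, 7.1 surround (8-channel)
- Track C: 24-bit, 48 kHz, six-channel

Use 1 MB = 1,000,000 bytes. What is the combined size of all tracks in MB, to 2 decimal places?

1:36 (min:sec) = 96 s.
Track A: 8,000 × 96 × 4 × 2 = 6,144,000 bytes.
Track B: 96,000 × 96 × 1 × 8 = 73,728,000 bytes.
Track C: 48,000 × 96 × 3 × 6 = 82,944,000 bytes.
Total = 162,816,000 bytes = 162.82 MB.

162.82 MB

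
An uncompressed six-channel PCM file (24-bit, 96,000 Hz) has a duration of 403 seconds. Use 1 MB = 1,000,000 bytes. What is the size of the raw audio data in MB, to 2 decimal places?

Bytes = 96,000 samples/s × 403 s × 3 bytes/sample × 6 ch = 696,384,000 bytes.
696,384,000 / 1,000,000 = 696.38 MB.

696.38 MB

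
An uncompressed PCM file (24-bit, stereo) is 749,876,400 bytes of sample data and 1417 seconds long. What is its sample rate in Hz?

88,200 Hz

Bytes = sample_rate × seconds × bytes_per_sample × channels.
sample_rate = 749,876,400 / (1,417 × 3 × 2) = 749,876,400 / 8,502 = 88,200 Hz.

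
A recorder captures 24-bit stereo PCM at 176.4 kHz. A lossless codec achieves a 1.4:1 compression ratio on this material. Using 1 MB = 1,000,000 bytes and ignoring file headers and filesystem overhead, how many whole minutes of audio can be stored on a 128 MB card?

2 minutes

Uncompressed byte rate = 176,400 × 3 × 2 = 1,058,400 bytes/s.
After 1.4:1 compression, effective rate ≈ 756000 bytes/s.
Capacity = 128 × 1,000,000 = 128,000,000 bytes.
128,000,000 / effective rate ≈ 169.31 s → 2 minutes.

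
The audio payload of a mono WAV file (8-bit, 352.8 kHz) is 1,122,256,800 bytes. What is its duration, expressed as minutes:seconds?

Byte rate = 352,800 × 1 × 1 = 352,800 bytes/s.
Duration = 1,122,256,800 / 352,800 = 3,181 s.
3,181 s = 53:01.

53:01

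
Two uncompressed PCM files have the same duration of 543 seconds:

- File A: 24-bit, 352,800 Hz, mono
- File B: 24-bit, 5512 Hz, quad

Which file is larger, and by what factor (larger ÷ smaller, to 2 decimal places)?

File A: 352,800 × 3 × 1 = 1,058,400 bytes/s.
File B: 5,512 × 3 × 4 = 66,144 bytes/s.
File A is larger; ratio = 574,711,200 / 35,916,192 = 16.00.

File A, by a factor of 16.00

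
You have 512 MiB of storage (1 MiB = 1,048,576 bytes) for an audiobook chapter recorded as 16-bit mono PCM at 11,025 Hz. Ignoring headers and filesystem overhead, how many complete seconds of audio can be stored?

Uncompressed byte rate = 11,025 × 2 × 1 = 22,050 bytes/s.
Capacity = 512 × 1,048,576 = 536,870,912 bytes.
536,870,912 / 22,050 ≈ 24347.89 s → 24,347 seconds.

24,347 seconds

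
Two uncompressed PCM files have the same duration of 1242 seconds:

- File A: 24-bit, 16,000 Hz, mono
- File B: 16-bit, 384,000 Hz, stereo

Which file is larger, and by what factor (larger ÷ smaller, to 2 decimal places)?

File B, by a factor of 32.00

File A: 16,000 × 3 × 1 = 48,000 bytes/s.
File B: 384,000 × 2 × 2 = 1,536,000 bytes/s.
File B is larger; ratio = 1,907,712,000 / 59,616,000 = 32.00.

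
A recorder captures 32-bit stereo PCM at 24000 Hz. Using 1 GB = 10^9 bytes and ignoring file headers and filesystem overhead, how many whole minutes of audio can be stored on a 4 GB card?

347 minutes

Uncompressed byte rate = 24,000 × 4 × 2 = 192,000 bytes/s.
Capacity = 4 × 1,000,000,000 = 4,000,000,000 bytes.
4,000,000,000 / 192,000 ≈ 20833.33 s → 347 minutes.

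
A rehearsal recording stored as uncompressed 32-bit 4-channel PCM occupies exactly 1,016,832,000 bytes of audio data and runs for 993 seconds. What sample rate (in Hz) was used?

Bytes = sample_rate × seconds × bytes_per_sample × channels.
sample_rate = 1,016,832,000 / (993 × 4 × 4) = 1,016,832,000 / 15,888 = 64,000 Hz.

64,000 Hz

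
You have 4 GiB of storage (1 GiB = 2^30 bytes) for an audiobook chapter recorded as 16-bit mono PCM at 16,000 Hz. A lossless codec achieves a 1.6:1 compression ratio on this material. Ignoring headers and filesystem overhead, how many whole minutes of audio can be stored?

Uncompressed byte rate = 16,000 × 2 × 1 = 32,000 bytes/s.
After 1.6:1 compression, effective rate ≈ 20000 bytes/s.
Capacity = 4 × 1,073,741,824 = 4,294,967,296 bytes.
4,294,967,296 / effective rate ≈ 214748.36 s → 3,579 minutes.

3,579 minutes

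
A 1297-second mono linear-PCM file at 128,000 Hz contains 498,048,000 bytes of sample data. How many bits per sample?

Bytes per sample = 498,048,000 / (128,000 × 1,297 × 1) = 498,048,000 / 166,016,000 = 3.
Bit depth = 3 × 8 = 24 bits.

24 bits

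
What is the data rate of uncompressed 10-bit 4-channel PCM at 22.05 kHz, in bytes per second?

110,250 bytes/s

Bit rate = 22,050 × 10 × 4 = 882,000 bits/s.
882,000 / 8 = 110,250 bytes/s.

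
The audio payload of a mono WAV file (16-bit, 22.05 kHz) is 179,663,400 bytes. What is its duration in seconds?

4,074 seconds

Byte rate = 22,050 × 2 × 1 = 44,100 bytes/s.
Duration = 179,663,400 / 44,100 = 4,074 s.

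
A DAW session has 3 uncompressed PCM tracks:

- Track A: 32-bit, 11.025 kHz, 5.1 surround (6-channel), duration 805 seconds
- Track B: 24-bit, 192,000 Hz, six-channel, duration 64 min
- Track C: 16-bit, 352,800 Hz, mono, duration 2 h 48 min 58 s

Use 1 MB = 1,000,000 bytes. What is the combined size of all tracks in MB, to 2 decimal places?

20637.42 MB

Track A: 11,025 × 805 × 4 × 6 = 213,003,000 bytes.
Track B: 64 min = 3,840 s; 192,000 × 3,840 × 3 × 6 = 13,271,040,000 bytes.
Track C: 2 h 48 min 58 s = 10,138 s; 352,800 × 10,138 × 2 × 1 = 7,153,372,800 bytes.
Total = 20,637,415,800 bytes = 20637.42 MB.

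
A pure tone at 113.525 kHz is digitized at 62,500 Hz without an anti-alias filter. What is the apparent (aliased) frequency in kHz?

11.475 kHz

Nyquist = 62,500/2 = 31,250 Hz; 113,525 Hz exceeds it.
Alias = |113,525 − 2×62,500| = |113,525 − 125,000| = 11,475 Hz = 11.475 kHz.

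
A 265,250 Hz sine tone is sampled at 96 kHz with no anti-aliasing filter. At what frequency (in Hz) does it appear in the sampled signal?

22,750 Hz

Nyquist = 96,000/2 = 48,000 Hz; 265,250 Hz exceeds it.
Alias = |265,250 − 3×96,000| = |265,250 − 288,000| = 22,750 Hz.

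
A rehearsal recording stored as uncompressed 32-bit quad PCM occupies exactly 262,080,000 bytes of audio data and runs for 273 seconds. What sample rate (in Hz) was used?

Bytes = sample_rate × seconds × bytes_per_sample × channels.
sample_rate = 262,080,000 / (273 × 4 × 4) = 262,080,000 / 4,368 = 60,000 Hz.

60,000 Hz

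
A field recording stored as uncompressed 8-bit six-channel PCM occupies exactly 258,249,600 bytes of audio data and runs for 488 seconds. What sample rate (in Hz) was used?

Bytes = sample_rate × seconds × bytes_per_sample × channels.
sample_rate = 258,249,600 / (488 × 1 × 6) = 258,249,600 / 2,928 = 88,200 Hz.

88,200 Hz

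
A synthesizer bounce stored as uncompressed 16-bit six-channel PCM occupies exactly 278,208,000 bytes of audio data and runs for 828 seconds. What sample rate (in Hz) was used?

Bytes = sample_rate × seconds × bytes_per_sample × channels.
sample_rate = 278,208,000 / (828 × 2 × 6) = 278,208,000 / 9,936 = 28,000 Hz.

28,000 Hz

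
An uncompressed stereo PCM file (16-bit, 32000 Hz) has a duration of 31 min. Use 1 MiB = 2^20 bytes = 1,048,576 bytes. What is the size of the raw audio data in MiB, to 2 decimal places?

Duration = 31 min = 1,860 s.
Bytes = 32,000 samples/s × 1,860 s × 2 bytes/sample × 2 ch = 238,080,000 bytes.
238,080,000 / 1,048,576 = 227.05 MiB.

227.05 MiB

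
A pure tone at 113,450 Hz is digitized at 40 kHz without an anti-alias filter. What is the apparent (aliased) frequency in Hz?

Nyquist = 40,000/2 = 20,000 Hz; 113,450 Hz exceeds it.
Alias = |113,450 − 3×40,000| = |113,450 − 120,000| = 6,550 Hz.

6,550 Hz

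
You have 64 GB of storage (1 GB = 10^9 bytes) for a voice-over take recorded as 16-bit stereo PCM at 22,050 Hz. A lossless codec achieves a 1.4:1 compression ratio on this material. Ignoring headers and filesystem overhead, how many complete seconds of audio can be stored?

1,015,873 seconds

Uncompressed byte rate = 22,050 × 2 × 2 = 88,200 bytes/s.
After 1.4:1 compression, effective rate ≈ 63000 bytes/s.
Capacity = 64 × 1,000,000,000 = 64,000,000,000 bytes.
64,000,000,000 / effective rate ≈ 1015873.02 s → 1,015,873 seconds.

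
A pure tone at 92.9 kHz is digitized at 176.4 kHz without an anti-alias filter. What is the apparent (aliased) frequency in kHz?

83.5 kHz

Nyquist = 176,400/2 = 88,200 Hz; 92,900 Hz exceeds it.
Alias = |92,900 − 1×176,400| = |92,900 − 176,400| = 83,500 Hz = 83.5 kHz.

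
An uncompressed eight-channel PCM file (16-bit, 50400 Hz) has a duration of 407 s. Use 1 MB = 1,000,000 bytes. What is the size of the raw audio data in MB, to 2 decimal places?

Bytes = 50,400 samples/s × 407 s × 2 bytes/sample × 8 ch = 328,204,800 bytes.
328,204,800 / 1,000,000 = 328.20 MB.

328.20 MB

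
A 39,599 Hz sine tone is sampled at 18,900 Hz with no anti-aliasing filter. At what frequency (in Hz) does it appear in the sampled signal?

1,799 Hz

Nyquist = 18,900/2 = 9,450 Hz; 39,599 Hz exceeds it.
Alias = |39,599 − 2×18,900| = |39,599 − 37,800| = 1,799 Hz.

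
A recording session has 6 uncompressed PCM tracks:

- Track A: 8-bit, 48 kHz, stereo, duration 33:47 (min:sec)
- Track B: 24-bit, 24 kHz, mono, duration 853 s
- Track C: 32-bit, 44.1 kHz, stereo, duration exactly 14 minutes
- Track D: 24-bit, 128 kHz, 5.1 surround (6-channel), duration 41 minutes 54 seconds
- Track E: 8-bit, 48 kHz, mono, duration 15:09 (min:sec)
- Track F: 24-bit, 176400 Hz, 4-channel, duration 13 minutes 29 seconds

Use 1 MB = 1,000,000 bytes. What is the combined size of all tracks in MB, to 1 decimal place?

8100.7 MB

Track A: 33:47 (min:sec) = 2,027 s; 48,000 × 2,027 × 1 × 2 = 194,592,000 bytes.
Track B: 24,000 × 853 × 3 × 1 = 61,416,000 bytes.
Track C: exactly 14 minutes = 840 s; 44,100 × 840 × 4 × 2 = 296,352,000 bytes.
Track D: 41 minutes 54 seconds = 2,514 s; 128,000 × 2,514 × 3 × 6 = 5,792,256,000 bytes.
Track E: 15:09 (min:sec) = 909 s; 48,000 × 909 × 1 × 1 = 43,632,000 bytes.
Track F: 13 minutes 29 seconds = 809 s; 176,400 × 809 × 3 × 4 = 1,712,491,200 bytes.
Total = 8,100,739,200 bytes = 8100.7 MB.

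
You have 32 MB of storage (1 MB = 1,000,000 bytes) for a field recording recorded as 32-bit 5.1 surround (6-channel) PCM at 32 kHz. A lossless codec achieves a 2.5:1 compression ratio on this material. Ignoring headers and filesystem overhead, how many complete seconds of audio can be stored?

Uncompressed byte rate = 32,000 × 4 × 6 = 768,000 bytes/s.
After 2.5:1 compression, effective rate ≈ 307200 bytes/s.
Capacity = 32 × 1,000,000 = 32,000,000 bytes.
32,000,000 / effective rate ≈ 104.17 s → 104 seconds.

104 seconds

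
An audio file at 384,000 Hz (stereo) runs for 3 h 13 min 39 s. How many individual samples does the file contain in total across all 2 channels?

8,923,392,000 samples

3 h 13 min 39 s = 11,619 s.
384,000 × 11,619 s × 2 ch = 8,923,392,000 samples.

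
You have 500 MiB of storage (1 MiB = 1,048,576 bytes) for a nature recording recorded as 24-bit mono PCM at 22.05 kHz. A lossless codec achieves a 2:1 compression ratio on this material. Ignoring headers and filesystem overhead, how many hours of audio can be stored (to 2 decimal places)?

4.40 hours

Uncompressed byte rate = 22,050 × 3 × 1 = 66,150 bytes/s.
After 2:1 compression, effective rate ≈ 33075 bytes/s.
Capacity = 500 × 1,048,576 = 524,288,000 bytes.
524,288,000 / effective rate ≈ 15851.49 s → 4.40 hours.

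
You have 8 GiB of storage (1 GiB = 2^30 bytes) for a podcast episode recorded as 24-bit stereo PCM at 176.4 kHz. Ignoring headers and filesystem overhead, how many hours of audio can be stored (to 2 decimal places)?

2.25 hours

Uncompressed byte rate = 176,400 × 3 × 2 = 1,058,400 bytes/s.
Capacity = 8 × 1,073,741,824 = 8,589,934,592 bytes.
8,589,934,592 / 1,058,400 ≈ 8115.96 s → 2.25 hours.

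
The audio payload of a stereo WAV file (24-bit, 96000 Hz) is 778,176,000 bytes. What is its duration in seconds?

1,351 seconds

Byte rate = 96,000 × 3 × 2 = 576,000 bytes/s.
Duration = 778,176,000 / 576,000 = 1,351 s.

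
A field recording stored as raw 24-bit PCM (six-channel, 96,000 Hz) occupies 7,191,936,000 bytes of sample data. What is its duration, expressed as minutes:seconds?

Byte rate = 96,000 × 3 × 6 = 1,728,000 bytes/s.
Duration = 7,191,936,000 / 1,728,000 = 4,162 s.
4,162 s = 69:22.

69:22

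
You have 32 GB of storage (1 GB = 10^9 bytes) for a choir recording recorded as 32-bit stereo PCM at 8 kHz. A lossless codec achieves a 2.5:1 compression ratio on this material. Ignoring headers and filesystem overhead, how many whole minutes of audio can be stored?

20,833 minutes

Uncompressed byte rate = 8,000 × 4 × 2 = 64,000 bytes/s.
After 2.5:1 compression, effective rate ≈ 25600 bytes/s.
Capacity = 32 × 1,000,000,000 = 32,000,000,000 bytes.
32,000,000,000 / effective rate ≈ 1250000 s → 20,833 minutes.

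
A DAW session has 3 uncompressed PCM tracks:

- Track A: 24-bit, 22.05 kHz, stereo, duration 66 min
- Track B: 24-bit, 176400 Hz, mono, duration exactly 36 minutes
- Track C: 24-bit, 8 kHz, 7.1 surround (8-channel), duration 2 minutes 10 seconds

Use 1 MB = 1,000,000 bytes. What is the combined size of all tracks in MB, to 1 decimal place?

Track A: 66 min = 3,960 s; 22,050 × 3,960 × 3 × 2 = 523,908,000 bytes.
Track B: exactly 36 minutes = 2,160 s; 176,400 × 2,160 × 3 × 1 = 1,143,072,000 bytes.
Track C: 2 minutes 10 seconds = 130 s; 8,000 × 130 × 3 × 8 = 24,960,000 bytes.
Total = 1,691,940,000 bytes = 1691.9 MB.

1691.9 MB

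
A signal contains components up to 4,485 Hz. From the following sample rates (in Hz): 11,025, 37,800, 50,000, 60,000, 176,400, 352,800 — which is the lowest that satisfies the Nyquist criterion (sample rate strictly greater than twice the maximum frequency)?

11,025 Hz

Need sample rate > 2 × 4,485 = 8,970 Hz.
Lowest listed rate above 8,970 Hz is 11,025 Hz.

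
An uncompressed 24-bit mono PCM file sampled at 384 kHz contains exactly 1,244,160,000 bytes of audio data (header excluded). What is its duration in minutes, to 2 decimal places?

18.00 minutes

Byte rate = 384,000 × 3 × 1 = 1,152,000 bytes/s.
Duration = 1,244,160,000 / 1,152,000 = 1,080 s.
1,080 s / 60 = 18.00 minutes.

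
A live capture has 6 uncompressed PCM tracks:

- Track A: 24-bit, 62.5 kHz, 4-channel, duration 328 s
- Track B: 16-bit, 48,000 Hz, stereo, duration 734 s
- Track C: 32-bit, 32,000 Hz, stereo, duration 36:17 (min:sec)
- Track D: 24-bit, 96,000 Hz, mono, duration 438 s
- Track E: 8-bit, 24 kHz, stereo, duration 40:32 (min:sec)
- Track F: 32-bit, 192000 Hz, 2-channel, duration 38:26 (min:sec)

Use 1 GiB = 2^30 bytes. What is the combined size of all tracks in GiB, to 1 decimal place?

Track A: 62,500 × 328 × 3 × 4 = 246,000,000 bytes.
Track B: 48,000 × 734 × 2 × 2 = 140,928,000 bytes.
Track C: 36:17 (min:sec) = 2,177 s; 32,000 × 2,177 × 4 × 2 = 557,312,000 bytes.
Track D: 96,000 × 438 × 3 × 1 = 126,144,000 bytes.
Track E: 40:32 (min:sec) = 2,432 s; 24,000 × 2,432 × 1 × 2 = 116,736,000 bytes.
Track F: 38:26 (min:sec) = 2,306 s; 192,000 × 2,306 × 4 × 2 = 3,542,016,000 bytes.
Total = 4,729,136,000 bytes = 4.4 GiB.

4.4 GiB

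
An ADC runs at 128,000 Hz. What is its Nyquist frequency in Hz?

Nyquist frequency = sample rate / 2 = 128,000 / 2 = 64,000 Hz.

64,000 Hz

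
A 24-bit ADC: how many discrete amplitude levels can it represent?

2^24 = 16,777,216.

16,777,216 levels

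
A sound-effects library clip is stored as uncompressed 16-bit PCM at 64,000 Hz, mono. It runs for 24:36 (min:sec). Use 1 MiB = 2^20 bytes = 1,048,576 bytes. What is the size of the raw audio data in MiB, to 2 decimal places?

180.18 MiB

Duration = 24:36 (min:sec) = 1,476 s.
Bytes = 64,000 samples/s × 1,476 s × 2 bytes/sample × 1 ch = 188,928,000 bytes.
188,928,000 / 1,048,576 = 180.18 MiB.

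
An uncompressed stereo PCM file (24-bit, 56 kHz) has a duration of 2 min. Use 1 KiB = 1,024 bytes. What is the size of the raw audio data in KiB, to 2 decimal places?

39375.00 KiB

Duration = 2 min = 120 s.
Bytes = 56,000 samples/s × 120 s × 3 bytes/sample × 2 ch = 40,320,000 bytes.
40,320,000 / 1,024 = 39375.00 KiB.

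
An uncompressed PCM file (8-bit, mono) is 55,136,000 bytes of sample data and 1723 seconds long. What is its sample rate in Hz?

Bytes = sample_rate × seconds × bytes_per_sample × channels.
sample_rate = 55,136,000 / (1,723 × 1 × 1) = 55,136,000 / 1,723 = 32,000 Hz.

32,000 Hz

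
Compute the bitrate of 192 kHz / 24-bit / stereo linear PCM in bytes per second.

1,152,000 bytes/s

Bit rate = 192,000 × 24 × 2 = 9,216,000 bits/s.
9,216,000 / 8 = 1,152,000 bytes/s.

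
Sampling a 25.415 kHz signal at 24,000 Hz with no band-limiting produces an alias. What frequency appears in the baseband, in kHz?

Nyquist = 24,000/2 = 12,000 Hz; 25,415 Hz exceeds it.
Alias = |25,415 − 1×24,000| = |25,415 − 24,000| = 1,415 Hz = 1.415 kHz.

1.415 kHz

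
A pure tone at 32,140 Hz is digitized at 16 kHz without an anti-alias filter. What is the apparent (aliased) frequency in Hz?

140 Hz

Nyquist = 16,000/2 = 8,000 Hz; 32,140 Hz exceeds it.
Alias = |32,140 − 2×16,000| = |32,140 − 32,000| = 140 Hz.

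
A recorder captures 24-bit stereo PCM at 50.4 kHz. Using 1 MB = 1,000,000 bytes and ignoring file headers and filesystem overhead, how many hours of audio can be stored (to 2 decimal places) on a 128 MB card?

Uncompressed byte rate = 50,400 × 3 × 2 = 302,400 bytes/s.
Capacity = 128 × 1,000,000 = 128,000,000 bytes.
128,000,000 / 302,400 ≈ 423.28 s → 0.12 hours.

0.12 hours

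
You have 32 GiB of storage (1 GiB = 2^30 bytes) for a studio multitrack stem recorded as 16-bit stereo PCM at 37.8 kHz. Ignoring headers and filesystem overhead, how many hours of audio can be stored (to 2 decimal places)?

63.12 hours

Uncompressed byte rate = 37,800 × 2 × 2 = 151,200 bytes/s.
Capacity = 32 × 1,073,741,824 = 34,359,738,368 bytes.
34,359,738,368 / 151,200 ≈ 227246.95 s → 63.12 hours.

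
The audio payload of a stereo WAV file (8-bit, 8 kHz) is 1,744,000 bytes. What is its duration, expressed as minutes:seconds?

Byte rate = 8,000 × 1 × 2 = 16,000 bytes/s.
Duration = 1,744,000 / 16,000 = 109 s.
109 s = 1:49.

1:49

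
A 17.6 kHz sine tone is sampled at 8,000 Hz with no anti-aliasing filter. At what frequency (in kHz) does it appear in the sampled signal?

Nyquist = 8,000/2 = 4,000 Hz; 17,600 Hz exceeds it.
Alias = |17,600 − 2×8,000| = |17,600 − 16,000| = 1,600 Hz = 1.6 kHz.

1.6 kHz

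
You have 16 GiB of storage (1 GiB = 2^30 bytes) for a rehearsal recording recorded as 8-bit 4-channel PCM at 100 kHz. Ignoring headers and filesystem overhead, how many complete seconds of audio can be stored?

Uncompressed byte rate = 100,000 × 1 × 4 = 400,000 bytes/s.
Capacity = 16 × 1,073,741,824 = 17,179,869,184 bytes.
17,179,869,184 / 400,000 ≈ 42949.67 s → 42,949 seconds.

42,949 seconds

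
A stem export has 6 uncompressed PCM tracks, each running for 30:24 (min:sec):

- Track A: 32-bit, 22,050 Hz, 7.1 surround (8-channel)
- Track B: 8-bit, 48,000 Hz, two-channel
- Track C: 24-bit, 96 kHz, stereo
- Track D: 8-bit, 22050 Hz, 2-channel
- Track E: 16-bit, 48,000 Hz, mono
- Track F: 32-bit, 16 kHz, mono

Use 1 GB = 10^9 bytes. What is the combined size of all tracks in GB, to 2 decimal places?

2.89 GB

30:24 (min:sec) = 1,824 s.
Track A: 22,050 × 1,824 × 4 × 8 = 1,287,014,400 bytes.
Track B: 48,000 × 1,824 × 1 × 2 = 175,104,000 bytes.
Track C: 96,000 × 1,824 × 3 × 2 = 1,050,624,000 bytes.
Track D: 22,050 × 1,824 × 1 × 2 = 80,438,400 bytes.
Track E: 48,000 × 1,824 × 2 × 1 = 175,104,000 bytes.
Track F: 16,000 × 1,824 × 4 × 1 = 116,736,000 bytes.
Total = 2,885,020,800 bytes = 2.89 GB.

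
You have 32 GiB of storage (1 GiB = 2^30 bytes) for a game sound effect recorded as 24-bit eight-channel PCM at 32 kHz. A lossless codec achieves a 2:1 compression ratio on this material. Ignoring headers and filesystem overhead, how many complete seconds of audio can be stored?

89,478 seconds

Uncompressed byte rate = 32,000 × 3 × 8 = 768,000 bytes/s.
After 2:1 compression, effective rate ≈ 384000 bytes/s.
Capacity = 32 × 1,073,741,824 = 34,359,738,368 bytes.
34,359,738,368 / effective rate ≈ 89478.49 s → 89,478 seconds.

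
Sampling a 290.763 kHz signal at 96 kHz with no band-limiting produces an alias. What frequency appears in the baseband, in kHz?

2.763 kHz

Nyquist = 96,000/2 = 48,000 Hz; 290,763 Hz exceeds it.
Alias = |290,763 − 3×96,000| = |290,763 − 288,000| = 2,763 Hz = 2.763 kHz.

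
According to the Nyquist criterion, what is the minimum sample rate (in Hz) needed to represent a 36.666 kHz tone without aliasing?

Minimum sample rate = 2 × 36,666 Hz = 73,332 Hz.

73,332 Hz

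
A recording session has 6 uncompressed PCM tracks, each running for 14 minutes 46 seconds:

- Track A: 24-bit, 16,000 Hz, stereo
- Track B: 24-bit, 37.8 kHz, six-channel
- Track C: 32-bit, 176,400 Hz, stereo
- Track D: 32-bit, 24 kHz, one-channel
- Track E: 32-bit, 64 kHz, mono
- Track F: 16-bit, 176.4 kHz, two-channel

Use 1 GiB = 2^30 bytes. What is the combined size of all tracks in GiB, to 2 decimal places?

2.68 GiB

14 minutes 46 seconds = 886 s.
Track A: 16,000 × 886 × 3 × 2 = 85,056,000 bytes.
Track B: 37,800 × 886 × 3 × 6 = 602,834,400 bytes.
Track C: 176,400 × 886 × 4 × 2 = 1,250,323,200 bytes.
Track D: 24,000 × 886 × 4 × 1 = 85,056,000 bytes.
Track E: 64,000 × 886 × 4 × 1 = 226,816,000 bytes.
Track F: 176,400 × 886 × 2 × 2 = 625,161,600 bytes.
Total = 2,875,247,200 bytes = 2.68 GiB.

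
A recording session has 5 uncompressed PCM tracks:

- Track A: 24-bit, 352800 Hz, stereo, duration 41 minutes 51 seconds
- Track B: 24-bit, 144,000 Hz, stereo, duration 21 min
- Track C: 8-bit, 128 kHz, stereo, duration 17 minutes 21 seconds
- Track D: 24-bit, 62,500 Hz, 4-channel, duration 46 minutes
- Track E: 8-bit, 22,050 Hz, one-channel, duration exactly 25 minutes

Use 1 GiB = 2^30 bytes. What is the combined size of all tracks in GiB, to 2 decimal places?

Track A: 41 minutes 51 seconds = 2,511 s; 352,800 × 2,511 × 3 × 2 = 5,315,284,800 bytes.
Track B: 21 min = 1,260 s; 144,000 × 1,260 × 3 × 2 = 1,088,640,000 bytes.
Track C: 17 minutes 21 seconds = 1,041 s; 128,000 × 1,041 × 1 × 2 = 266,496,000 bytes.
Track D: 46 minutes = 2,760 s; 62,500 × 2,760 × 3 × 4 = 2,070,000,000 bytes.
Track E: exactly 25 minutes = 1,500 s; 22,050 × 1,500 × 1 × 1 = 33,075,000 bytes.
Total = 8,773,495,800 bytes = 8.17 GiB.

8.17 GiB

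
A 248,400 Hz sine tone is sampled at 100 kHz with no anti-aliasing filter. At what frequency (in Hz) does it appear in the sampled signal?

Nyquist = 100,000/2 = 50,000 Hz; 248,400 Hz exceeds it.
Alias = |248,400 − 2×100,000| = |248,400 − 200,000| = 48,400 Hz.

48,400 Hz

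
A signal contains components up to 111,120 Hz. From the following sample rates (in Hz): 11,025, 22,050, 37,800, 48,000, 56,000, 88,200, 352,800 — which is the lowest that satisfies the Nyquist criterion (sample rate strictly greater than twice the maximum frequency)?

Need sample rate > 2 × 111,120 = 222,240 Hz.
Lowest listed rate above 222,240 Hz is 352,800 Hz.

352,800 Hz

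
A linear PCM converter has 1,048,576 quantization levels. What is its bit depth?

log2(1,048,576) = 20.

20 bits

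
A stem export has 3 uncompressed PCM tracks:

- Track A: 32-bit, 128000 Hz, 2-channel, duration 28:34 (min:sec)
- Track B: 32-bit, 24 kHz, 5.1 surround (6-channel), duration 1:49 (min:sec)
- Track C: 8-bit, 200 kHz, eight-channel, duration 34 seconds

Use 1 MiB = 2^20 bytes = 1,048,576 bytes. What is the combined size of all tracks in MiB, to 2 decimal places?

1785.58 MiB

Track A: 28:34 (min:sec) = 1,714 s; 128,000 × 1,714 × 4 × 2 = 1,755,136,000 bytes.
Track B: 1:49 (min:sec) = 109 s; 24,000 × 109 × 4 × 6 = 62,784,000 bytes.
Track C: 200,000 × 34 × 1 × 8 = 54,400,000 bytes.
Total = 1,872,320,000 bytes = 1785.58 MiB.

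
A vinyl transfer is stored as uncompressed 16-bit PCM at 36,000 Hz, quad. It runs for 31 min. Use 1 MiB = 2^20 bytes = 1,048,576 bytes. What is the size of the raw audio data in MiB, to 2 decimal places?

510.86 MiB

Duration = 31 min = 1,860 s.
Bytes = 36,000 samples/s × 1,860 s × 2 bytes/sample × 4 ch = 535,680,000 bytes.
535,680,000 / 1,048,576 = 510.86 MiB.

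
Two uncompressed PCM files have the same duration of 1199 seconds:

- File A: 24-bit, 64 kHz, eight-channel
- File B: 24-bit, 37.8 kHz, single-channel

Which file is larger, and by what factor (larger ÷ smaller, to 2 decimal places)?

File A: 64,000 × 3 × 8 = 1,536,000 bytes/s.
File B: 37,800 × 3 × 1 = 113,400 bytes/s.
File A is larger; ratio = 1,841,664,000 / 135,966,600 = 13.54.

File A, by a factor of 13.54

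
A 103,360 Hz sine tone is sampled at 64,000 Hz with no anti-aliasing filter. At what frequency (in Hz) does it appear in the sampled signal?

24,640 Hz

Nyquist = 64,000/2 = 32,000 Hz; 103,360 Hz exceeds it.
Alias = |103,360 − 2×64,000| = |103,360 − 128,000| = 24,640 Hz.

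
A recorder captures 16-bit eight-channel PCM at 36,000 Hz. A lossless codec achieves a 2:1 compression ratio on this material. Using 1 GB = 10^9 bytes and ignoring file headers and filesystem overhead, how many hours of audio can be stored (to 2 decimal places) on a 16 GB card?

Uncompressed byte rate = 36,000 × 2 × 8 = 576,000 bytes/s.
After 2:1 compression, effective rate ≈ 288000 bytes/s.
Capacity = 16 × 1,000,000,000 = 16,000,000,000 bytes.
16,000,000,000 / effective rate ≈ 55555.56 s → 15.43 hours.

15.43 hours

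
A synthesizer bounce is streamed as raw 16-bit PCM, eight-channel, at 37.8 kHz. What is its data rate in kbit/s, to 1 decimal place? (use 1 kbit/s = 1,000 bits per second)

Bit rate = 37,800 × 16 × 8 = 4,838,400 bits/s.
= 4838.4 kbit/s.

4838.4 kbit/s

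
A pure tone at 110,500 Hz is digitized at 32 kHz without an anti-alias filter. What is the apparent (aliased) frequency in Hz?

Nyquist = 32,000/2 = 16,000 Hz; 110,500 Hz exceeds it.
Alias = |110,500 − 3×32,000| = |110,500 − 96,000| = 14,500 Hz.

14,500 Hz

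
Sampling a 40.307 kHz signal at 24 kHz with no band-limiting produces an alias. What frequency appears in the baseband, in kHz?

Nyquist = 24,000/2 = 12,000 Hz; 40,307 Hz exceeds it.
Alias = |40,307 − 2×24,000| = |40,307 − 48,000| = 7,693 Hz = 7.693 kHz.

7.693 kHz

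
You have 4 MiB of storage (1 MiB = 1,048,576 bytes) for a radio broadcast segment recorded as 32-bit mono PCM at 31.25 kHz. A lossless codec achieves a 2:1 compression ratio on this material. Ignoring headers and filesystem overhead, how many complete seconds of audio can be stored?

Uncompressed byte rate = 31,250 × 4 × 1 = 125,000 bytes/s.
After 2:1 compression, effective rate ≈ 62500 bytes/s.
Capacity = 4 × 1,048,576 = 4,194,304 bytes.
4,194,304 / effective rate ≈ 67.11 s → 67 seconds.

67 seconds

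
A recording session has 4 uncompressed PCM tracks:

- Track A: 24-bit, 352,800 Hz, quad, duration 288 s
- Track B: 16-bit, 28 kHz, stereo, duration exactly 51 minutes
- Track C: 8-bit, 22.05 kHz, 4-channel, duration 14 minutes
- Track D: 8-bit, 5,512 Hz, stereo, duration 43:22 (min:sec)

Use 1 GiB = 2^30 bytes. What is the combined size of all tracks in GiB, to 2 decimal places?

Track A: 352,800 × 288 × 3 × 4 = 1,219,276,800 bytes.
Track B: exactly 51 minutes = 3,060 s; 28,000 × 3,060 × 2 × 2 = 342,720,000 bytes.
Track C: 14 minutes = 840 s; 22,050 × 840 × 1 × 4 = 74,088,000 bytes.
Track D: 43:22 (min:sec) = 2,602 s; 5,512 × 2,602 × 1 × 2 = 28,684,448 bytes.
Total = 1,664,769,248 bytes = 1.55 GiB.

1.55 GiB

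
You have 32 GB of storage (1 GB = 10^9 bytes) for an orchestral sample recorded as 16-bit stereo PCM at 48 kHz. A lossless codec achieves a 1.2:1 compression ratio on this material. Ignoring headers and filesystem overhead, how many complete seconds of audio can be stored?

Uncompressed byte rate = 48,000 × 2 × 2 = 192,000 bytes/s.
After 1.2:1 compression, effective rate ≈ 160000 bytes/s.
Capacity = 32 × 1,000,000,000 = 32,000,000,000 bytes.
32,000,000,000 / effective rate ≈ 200000 s → 200,000 seconds.

200,000 seconds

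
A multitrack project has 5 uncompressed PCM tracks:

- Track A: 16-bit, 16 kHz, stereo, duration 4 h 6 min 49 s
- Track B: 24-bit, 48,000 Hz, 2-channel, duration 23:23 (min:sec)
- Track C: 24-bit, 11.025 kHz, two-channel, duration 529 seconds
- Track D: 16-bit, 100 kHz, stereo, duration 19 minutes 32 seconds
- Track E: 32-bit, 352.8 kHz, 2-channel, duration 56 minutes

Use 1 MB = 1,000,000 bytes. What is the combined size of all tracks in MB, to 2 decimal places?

Track A: 4 h 6 min 49 s = 14,809 s; 16,000 × 14,809 × 2 × 2 = 947,776,000 bytes.
Track B: 23:23 (min:sec) = 1,403 s; 48,000 × 1,403 × 3 × 2 = 404,064,000 bytes.
Track C: 11,025 × 529 × 3 × 2 = 34,993,350 bytes.
Track D: 19 minutes 32 seconds = 1,172 s; 100,000 × 1,172 × 2 × 2 = 468,800,000 bytes.
Track E: 56 minutes = 3,360 s; 352,800 × 3,360 × 4 × 2 = 9,483,264,000 bytes.
Total = 11,338,897,350 bytes = 11338.90 MB.

11338.90 MB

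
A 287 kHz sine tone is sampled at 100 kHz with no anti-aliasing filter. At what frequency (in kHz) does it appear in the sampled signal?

Nyquist = 100,000/2 = 50,000 Hz; 287,000 Hz exceeds it.
Alias = |287,000 − 3×100,000| = |287,000 − 300,000| = 13,000 Hz = 13 kHz.

13 kHz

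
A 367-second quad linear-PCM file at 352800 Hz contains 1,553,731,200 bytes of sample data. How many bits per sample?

Bytes per sample = 1,553,731,200 / (352,800 × 367 × 4) = 1,553,731,200 / 517,910,400 = 3.
Bit depth = 3 × 8 = 24 bits.

24 bits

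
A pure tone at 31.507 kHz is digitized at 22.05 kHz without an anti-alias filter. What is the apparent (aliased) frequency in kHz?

Nyquist = 22,050/2 = 11,025 Hz; 31,507 Hz exceeds it.
Alias = |31,507 − 1×22,050| = |31,507 − 22,050| = 9,457 Hz = 9.457 kHz.

9.457 kHz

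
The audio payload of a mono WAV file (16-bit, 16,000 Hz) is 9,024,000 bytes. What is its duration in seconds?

Byte rate = 16,000 × 2 × 1 = 32,000 bytes/s.
Duration = 9,024,000 / 32,000 = 282 s.

282 seconds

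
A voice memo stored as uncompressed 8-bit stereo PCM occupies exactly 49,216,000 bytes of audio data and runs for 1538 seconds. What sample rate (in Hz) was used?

16,000 Hz

Bytes = sample_rate × seconds × bytes_per_sample × channels.
sample_rate = 49,216,000 / (1,538 × 1 × 2) = 49,216,000 / 3,076 = 16,000 Hz.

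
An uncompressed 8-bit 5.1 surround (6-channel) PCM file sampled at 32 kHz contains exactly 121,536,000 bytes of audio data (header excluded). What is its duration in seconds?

633 seconds

Byte rate = 32,000 × 1 × 6 = 192,000 bytes/s.
Duration = 121,536,000 / 192,000 = 633 s.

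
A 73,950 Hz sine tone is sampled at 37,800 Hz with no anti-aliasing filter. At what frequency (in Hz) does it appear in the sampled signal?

Nyquist = 37,800/2 = 18,900 Hz; 73,950 Hz exceeds it.
Alias = |73,950 − 2×37,800| = |73,950 − 75,600| = 1,650 Hz.

1,650 Hz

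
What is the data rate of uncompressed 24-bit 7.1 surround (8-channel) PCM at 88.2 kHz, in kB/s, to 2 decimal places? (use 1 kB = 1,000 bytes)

Bit rate = 88,200 × 24 × 8 = 16,934,400 bits/s.
16,934,400 / 8 = 2,116,800 B/s = 2116.80 kB/s.

2116.80 kB/s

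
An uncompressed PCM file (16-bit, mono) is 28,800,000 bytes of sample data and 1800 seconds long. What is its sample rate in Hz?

8,000 Hz

Bytes = sample_rate × seconds × bytes_per_sample × channels.
sample_rate = 28,800,000 / (1,800 × 2 × 1) = 28,800,000 / 3,600 = 8,000 Hz.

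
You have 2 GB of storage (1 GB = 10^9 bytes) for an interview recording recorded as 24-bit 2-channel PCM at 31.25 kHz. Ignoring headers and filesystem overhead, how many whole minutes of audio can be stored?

Uncompressed byte rate = 31,250 × 3 × 2 = 187,500 bytes/s.
Capacity = 2 × 1,000,000,000 = 2,000,000,000 bytes.
2,000,000,000 / 187,500 ≈ 10666.67 s → 177 minutes.

177 minutes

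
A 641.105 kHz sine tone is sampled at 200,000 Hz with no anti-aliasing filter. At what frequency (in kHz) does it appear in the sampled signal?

Nyquist = 200,000/2 = 100,000 Hz; 641,105 Hz exceeds it.
Alias = |641,105 − 3×200,000| = |641,105 − 600,000| = 41,105 Hz = 41.105 kHz.

41.105 kHz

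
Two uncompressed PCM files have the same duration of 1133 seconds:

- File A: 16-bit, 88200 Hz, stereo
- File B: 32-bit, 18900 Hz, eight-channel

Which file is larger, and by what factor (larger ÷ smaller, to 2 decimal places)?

File B, by a factor of 1.71

File A: 88,200 × 2 × 2 = 352,800 bytes/s.
File B: 18,900 × 4 × 8 = 604,800 bytes/s.
File B is larger; ratio = 685,238,400 / 399,722,400 = 1.71.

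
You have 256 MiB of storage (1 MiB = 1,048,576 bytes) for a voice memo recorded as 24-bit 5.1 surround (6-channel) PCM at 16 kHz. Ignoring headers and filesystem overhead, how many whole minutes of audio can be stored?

Uncompressed byte rate = 16,000 × 3 × 6 = 288,000 bytes/s.
Capacity = 256 × 1,048,576 = 268,435,456 bytes.
268,435,456 / 288,000 ≈ 932.07 s → 15 minutes.

15 minutes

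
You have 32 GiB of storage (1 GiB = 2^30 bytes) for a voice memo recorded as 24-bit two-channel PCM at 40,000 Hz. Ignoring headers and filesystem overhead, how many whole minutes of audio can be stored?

Uncompressed byte rate = 40,000 × 3 × 2 = 240,000 bytes/s.
Capacity = 32 × 1,073,741,824 = 34,359,738,368 bytes.
34,359,738,368 / 240,000 ≈ 143165.58 s → 2,386 minutes.

2,386 minutes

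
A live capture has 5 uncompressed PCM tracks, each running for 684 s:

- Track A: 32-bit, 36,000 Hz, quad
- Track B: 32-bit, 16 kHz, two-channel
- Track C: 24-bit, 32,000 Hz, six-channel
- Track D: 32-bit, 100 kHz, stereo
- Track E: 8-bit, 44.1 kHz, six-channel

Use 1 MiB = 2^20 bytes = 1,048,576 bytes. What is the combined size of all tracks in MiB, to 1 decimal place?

1529.4 MiB

Track A: 36,000 × 684 × 4 × 4 = 393,984,000 bytes.
Track B: 16,000 × 684 × 4 × 2 = 87,552,000 bytes.
Track C: 32,000 × 684 × 3 × 6 = 393,984,000 bytes.
Track D: 100,000 × 684 × 4 × 2 = 547,200,000 bytes.
Track E: 44,100 × 684 × 1 × 6 = 180,986,400 bytes.
Total = 1,603,706,400 bytes = 1529.4 MiB.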